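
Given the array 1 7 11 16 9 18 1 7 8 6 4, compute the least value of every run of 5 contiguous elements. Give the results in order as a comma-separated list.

(1, 7, 11, 16, 9) → min 1
(7, 11, 16, 9, 18) → min 7
(11, 16, 9, 18, 1) → min 1
(16, 9, 18, 1, 7) → min 1
(9, 18, 1, 7, 8) → min 1
(18, 1, 7, 8, 6) → min 1
(1, 7, 8, 6, 4) → min 1

1, 7, 1, 1, 1, 1, 1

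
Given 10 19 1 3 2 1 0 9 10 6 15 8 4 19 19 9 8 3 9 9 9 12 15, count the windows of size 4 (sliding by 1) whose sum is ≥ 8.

[10, 19, 1, 3] → sum 33  ≥ 8 ✓
[19, 1, 3, 2] → sum 25  ≥ 8 ✓
[1, 3, 2, 1] → sum 7
[3, 2, 1, 0] → sum 6
[2, 1, 0, 9] → sum 12  ≥ 8 ✓
[1, 0, 9, 10] → sum 20  ≥ 8 ✓
[0, 9, 10, 6] → sum 25  ≥ 8 ✓
[9, 10, 6, 15] → sum 40  ≥ 8 ✓
[10, 6, 15, 8] → sum 39  ≥ 8 ✓
[6, 15, 8, 4] → sum 33  ≥ 8 ✓
[15, 8, 4, 19] → sum 46  ≥ 8 ✓
[8, 4, 19, 19] → sum 50  ≥ 8 ✓
[4, 19, 19, 9] → sum 51  ≥ 8 ✓
[19, 19, 9, 8] → sum 55  ≥ 8 ✓
[19, 9, 8, 3] → sum 39  ≥ 8 ✓
[9, 8, 3, 9] → sum 29  ≥ 8 ✓
[8, 3, 9, 9] → sum 29  ≥ 8 ✓
[3, 9, 9, 9] → sum 30  ≥ 8 ✓
[9, 9, 9, 12] → sum 39  ≥ 8 ✓
[9, 9, 12, 15] → sum 45  ≥ 8 ✓
18 windows satisfy the condition.

18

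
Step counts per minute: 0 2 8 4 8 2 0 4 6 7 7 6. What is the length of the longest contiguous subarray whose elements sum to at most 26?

7

Extend to the right; shrink from the left whenever the sum exceeds 26:
[0] sum 0 len 1
[0, 2] sum 2 len 2
[0, 2, 8] sum 10 len 3
[0, 2, 8, 4] sum 14 len 4
[0, 2, 8, 4, 8] sum 22 len 5
[0, 2, 8, 4, 8, 2] sum 24 len 6
[0, 2, 8, 4, 8, 2, 0] sum 24 len 7
[8, 4, 8, 2, 0, 4] sum 26 len 6
[4, 8, 2, 0, 4, 6] sum 24 len 6
[2, 0, 4, 6, 7] sum 19 len 5
[2, 0, 4, 6, 7, 7] sum 26 len 6
[6, 7, 7, 6] sum 26 len 4
Longest length seen: 7.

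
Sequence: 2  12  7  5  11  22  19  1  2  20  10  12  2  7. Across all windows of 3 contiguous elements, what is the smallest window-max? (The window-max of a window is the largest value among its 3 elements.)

Window maxs for each of the 12 positions:
(2, 12, 7) → max 12
(12, 7, 5) → max 12
(7, 5, 11) → max 11
(5, 11, 22) → max 22
(11, 22, 19) → max 22
(22, 19, 1) → max 22
(19, 1, 2) → max 19
(1, 2, 20) → max 20
(2, 20, 10) → max 20
(20, 10, 12) → max 20
(10, 12, 2) → max 12
(12, 2, 7) → max 12
Smallest of these is 11.

11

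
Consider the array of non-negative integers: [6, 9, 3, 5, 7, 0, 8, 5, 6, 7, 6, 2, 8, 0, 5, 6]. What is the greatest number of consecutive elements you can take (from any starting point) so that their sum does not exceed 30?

6

Extend to the right; shrink from the left whenever the sum exceeds 30:
[6] sum 6 len 1
[6, 9] sum 15 len 2
[6, 9, 3] sum 18 len 3
[6, 9, 3, 5] sum 23 len 4
[6, 9, 3, 5, 7] sum 30 len 5
[6, 9, 3, 5, 7, 0] sum 30 len 6
[3, 5, 7, 0, 8] sum 23 len 5
[3, 5, 7, 0, 8, 5] sum 28 len 6
[7, 0, 8, 5, 6] sum 26 len 5
[0, 8, 5, 6, 7] sum 26 len 5
[5, 6, 7, 6] sum 24 len 4
[5, 6, 7, 6, 2] sum 26 len 5
[6, 7, 6, 2, 8] sum 29 len 5
[6, 7, 6, 2, 8, 0] sum 29 len 6
[7, 6, 2, 8, 0, 5] sum 28 len 6
[6, 2, 8, 0, 5, 6] sum 27 len 6
Longest length seen: 6.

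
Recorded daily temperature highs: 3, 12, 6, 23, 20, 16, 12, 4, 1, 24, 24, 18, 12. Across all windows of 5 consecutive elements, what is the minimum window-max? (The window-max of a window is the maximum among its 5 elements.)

[3, 12, 6, 23, 20] → max 23
[12, 6, 23, 20, 16] → max 23
[6, 23, 20, 16, 12] → max 23
[23, 20, 16, 12, 4] → max 23
[20, 16, 12, 4, 1] → max 20
[16, 12, 4, 1, 24] → max 24
[12, 4, 1, 24, 24] → max 24
[4, 1, 24, 24, 18] → max 24
[1, 24, 24, 18, 12] → max 24
Minimum of these is 20.

20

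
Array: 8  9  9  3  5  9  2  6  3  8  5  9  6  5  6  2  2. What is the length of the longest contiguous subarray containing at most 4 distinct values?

Extend right; when distinct count exceeds 4, shrink from the left:
add 8: window [8] (1 distinct), len 1
add 9: window [8, 9] (2 distinct), len 2
add 9: window [8, 9, 9] (2 distinct), len 3
add 3: window [8, 9, 9, 3] (3 distinct), len 4
add 5: window [8, 9, 9, 3, 5] (4 distinct), len 5
add 9: window [8, 9, 9, 3, 5, 9] (4 distinct), len 6
add 2: window [9, 9, 3, 5, 9, 2] (4 distinct), len 6
add 6: window [5, 9, 2, 6] (4 distinct), len 4
add 3: window [9, 2, 6, 3] (4 distinct), len 4
add 8: window [2, 6, 3, 8] (4 distinct), len 4
add 5: window [6, 3, 8, 5] (4 distinct), len 4
add 9: window [3, 8, 5, 9] (4 distinct), len 4
add 6: window [8, 5, 9, 6] (4 distinct), len 4
add 5: window [8, 5, 9, 6, 5] (4 distinct), len 5
add 6: window [8, 5, 9, 6, 5, 6] (4 distinct), len 6
add 2: window [5, 9, 6, 5, 6, 2] (4 distinct), len 6
add 2: window [5, 9, 6, 5, 6, 2, 2] (4 distinct), len 7
Longest length with ≤4 distinct: 7.

7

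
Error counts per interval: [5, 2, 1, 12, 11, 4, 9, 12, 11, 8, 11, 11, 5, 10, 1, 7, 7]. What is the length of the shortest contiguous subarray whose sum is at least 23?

add 5: running sum 5 < 23
add 2: running sum 7 < 23
add 1: running sum 8 < 23
add 12: running sum 20 < 23
end 4: [12, 11] sum 23, len 2
end 5: [12, 11, 4] sum 27, len 3
end 6: [11, 4, 9] sum 24, len 3
end 7: [4, 9, 12] sum 25, len 3
end 8: [12, 11] sum 23, len 2
end 9: [12, 11, 8] sum 31, len 3
end 10: [11, 8, 11] sum 30, len 3
end 11: [8, 11, 11] sum 30, len 3
end 12: [11, 11, 5] sum 27, len 3
end 13: [11, 5, 10] sum 26, len 3
end 14: [11, 5, 10, 1] sum 27, len 4
end 15: [5, 10, 1, 7] sum 23, len 4
end 16: [10, 1, 7, 7] sum 25, len 4
Shortest qualifying length: 2.

2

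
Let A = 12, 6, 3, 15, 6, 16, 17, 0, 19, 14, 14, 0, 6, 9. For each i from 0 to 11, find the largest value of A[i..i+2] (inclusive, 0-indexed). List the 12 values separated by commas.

12, 15, 15, 16, 17, 17, 19, 19, 19, 14, 14, 9

Sliding a size-3 window across the 14 values:
12 6 3 → max 12
6 3 15 → max 15
3 15 6 → max 15
15 6 16 → max 16
6 16 17 → max 17
16 17 0 → max 17
17 0 19 → max 19
0 19 14 → max 19
19 14 14 → max 19
14 14 0 → max 14
14 0 6 → max 14
0 6 9 → max 9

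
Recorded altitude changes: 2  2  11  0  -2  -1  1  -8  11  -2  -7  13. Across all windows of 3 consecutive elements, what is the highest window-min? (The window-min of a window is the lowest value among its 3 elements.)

2

2 2 11 → min 2
2 11 0 → min 0
11 0 -2 → min -2
0 -2 -1 → min -2
-2 -1 1 → min -2
-1 1 -8 → min -8
1 -8 11 → min -8
-8 11 -2 → min -8
11 -2 -7 → min -7
-2 -7 13 → min -7
Highest of these is 2.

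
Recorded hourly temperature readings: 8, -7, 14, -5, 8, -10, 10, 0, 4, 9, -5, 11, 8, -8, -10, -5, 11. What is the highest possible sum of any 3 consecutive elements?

[8, -7, 14] → sum 15
[-7, 14, -5] → sum 2
[14, -5, 8] → sum 17
[-5, 8, -10] → sum -7
[8, -10, 10] → sum 8
[-10, 10, 0] → sum 0
[10, 0, 4] → sum 14
[0, 4, 9] → sum 13
[4, 9, -5] → sum 8
[9, -5, 11] → sum 15
[-5, 11, 8] → sum 14
[11, 8, -8] → sum 11
[8, -8, -10] → sum -10
[-8, -10, -5] → sum -23
[-10, -5, 11] → sum -4
Highest of these is 17.

17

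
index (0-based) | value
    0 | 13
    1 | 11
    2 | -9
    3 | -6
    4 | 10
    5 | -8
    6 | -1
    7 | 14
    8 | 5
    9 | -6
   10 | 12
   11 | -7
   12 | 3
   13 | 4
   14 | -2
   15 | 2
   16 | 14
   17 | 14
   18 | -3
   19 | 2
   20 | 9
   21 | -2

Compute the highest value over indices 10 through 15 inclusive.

12

Elements at indices 10..15: 12, -7, 3, 4, -2, 2
max(12, -7, 3, 4, -2, 2) = 12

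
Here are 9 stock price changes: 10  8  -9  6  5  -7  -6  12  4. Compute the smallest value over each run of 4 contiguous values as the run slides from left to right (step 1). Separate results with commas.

10 8 -9 6 → min -9
8 -9 6 5 → min -9
-9 6 5 -7 → min -9
6 5 -7 -6 → min -7
5 -7 -6 12 → min -7
-7 -6 12 4 → min -7

-9, -9, -9, -7, -7, -7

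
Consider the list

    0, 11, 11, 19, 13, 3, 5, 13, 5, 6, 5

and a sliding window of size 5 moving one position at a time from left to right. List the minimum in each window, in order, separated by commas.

(0, 11, 11, 19, 13) → min 0
(11, 11, 19, 13, 3) → min 3
(11, 19, 13, 3, 5) → min 3
(19, 13, 3, 5, 13) → min 3
(13, 3, 5, 13, 5) → min 3
(3, 5, 13, 5, 6) → min 3
(5, 13, 5, 6, 5) → min 5

0, 3, 3, 3, 3, 3, 5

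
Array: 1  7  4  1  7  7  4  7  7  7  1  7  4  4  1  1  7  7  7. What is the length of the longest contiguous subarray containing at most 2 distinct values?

[1] 1 distinct, len 1
[1, 7] 2 distinct, len 2
[7, 4] 2 distinct, len 2
[4, 1] 2 distinct, len 2
[1, 7] 2 distinct, len 2
[1, 7, 7] 2 distinct, len 3
[7, 7, 4] 2 distinct, len 3
[7, 7, 4, 7] 2 distinct, len 4
[7, 7, 4, 7, 7] 2 distinct, len 5
[7, 7, 4, 7, 7, 7] 2 distinct, len 6
[7, 7, 7, 1] 2 distinct, len 4
[7, 7, 7, 1, 7] 2 distinct, len 5
[7, 4] 2 distinct, len 2
[7, 4, 4] 2 distinct, len 3
[4, 4, 1] 2 distinct, len 3
[4, 4, 1, 1] 2 distinct, len 4
[1, 1, 7] 2 distinct, len 3
[1, 1, 7, 7] 2 distinct, len 4
[1, 1, 7, 7, 7] 2 distinct, len 5
Longest length with ≤2 distinct: 6.

6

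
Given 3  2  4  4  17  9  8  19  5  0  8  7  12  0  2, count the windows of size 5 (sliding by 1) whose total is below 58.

[3, 2, 4, 4, 17] → sum 30  < 58 ✓
[2, 4, 4, 17, 9] → sum 36  < 58 ✓
[4, 4, 17, 9, 8] → sum 42  < 58 ✓
[4, 17, 9, 8, 19] → sum 57  < 58 ✓
[17, 9, 8, 19, 5] → sum 58
[9, 8, 19, 5, 0] → sum 41  < 58 ✓
[8, 19, 5, 0, 8] → sum 40  < 58 ✓
[19, 5, 0, 8, 7] → sum 39  < 58 ✓
[5, 0, 8, 7, 12] → sum 32  < 58 ✓
[0, 8, 7, 12, 0] → sum 27  < 58 ✓
[8, 7, 12, 0, 2] → sum 29  < 58 ✓
10 windows satisfy the condition.

10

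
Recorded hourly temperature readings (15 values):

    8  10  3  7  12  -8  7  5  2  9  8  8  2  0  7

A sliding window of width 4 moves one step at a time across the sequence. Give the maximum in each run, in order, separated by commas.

Sliding a size-4 window across the 15 values:
(8, 10, 3, 7) → max 10
(10, 3, 7, 12) → max 12
(3, 7, 12, -8) → max 12
(7, 12, -8, 7) → max 12
(12, -8, 7, 5) → max 12
(-8, 7, 5, 2) → max 7
(7, 5, 2, 9) → max 9
(5, 2, 9, 8) → max 9
(2, 9, 8, 8) → max 9
(9, 8, 8, 2) → max 9
(8, 8, 2, 0) → max 8
(8, 2, 0, 7) → max 8

10, 12, 12, 12, 12, 7, 9, 9, 9, 9, 8, 8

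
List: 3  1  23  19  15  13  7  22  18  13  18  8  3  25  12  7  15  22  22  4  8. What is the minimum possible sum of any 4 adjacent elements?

42

[3, 1, 23, 19] → sum 46
[1, 23, 19, 15] → sum 58
[23, 19, 15, 13] → sum 70
[19, 15, 13, 7] → sum 54
[15, 13, 7, 22] → sum 57
[13, 7, 22, 18] → sum 60
[7, 22, 18, 13] → sum 60
[22, 18, 13, 18] → sum 71
[18, 13, 18, 8] → sum 57
[13, 18, 8, 3] → sum 42
[18, 8, 3, 25] → sum 54
[8, 3, 25, 12] → sum 48
[3, 25, 12, 7] → sum 47
[25, 12, 7, 15] → sum 59
[12, 7, 15, 22] → sum 56
[7, 15, 22, 22] → sum 66
[15, 22, 22, 4] → sum 63
[22, 22, 4, 8] → sum 56
Minimum of these is 42.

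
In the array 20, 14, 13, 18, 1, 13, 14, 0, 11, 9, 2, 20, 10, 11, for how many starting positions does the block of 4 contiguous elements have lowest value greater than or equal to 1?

7

20 14 13 18 → min 13  ≥ 1 ✓
14 13 18 1 → min 1  ≥ 1 ✓
13 18 1 13 → min 1  ≥ 1 ✓
18 1 13 14 → min 1  ≥ 1 ✓
1 13 14 0 → min 0
13 14 0 11 → min 0
14 0 11 9 → min 0
0 11 9 2 → min 0
11 9 2 20 → min 2  ≥ 1 ✓
9 2 20 10 → min 2  ≥ 1 ✓
2 20 10 11 → min 2  ≥ 1 ✓
7 windows satisfy the condition.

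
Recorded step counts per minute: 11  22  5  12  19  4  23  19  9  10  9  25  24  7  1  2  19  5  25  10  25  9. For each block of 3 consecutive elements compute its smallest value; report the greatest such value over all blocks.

10

Each size-3 window and its min:
[11, 22, 5] → min 5
[22, 5, 12] → min 5
[5, 12, 19] → min 5
[12, 19, 4] → min 4
[19, 4, 23] → min 4
[4, 23, 19] → min 4
[23, 19, 9] → min 9
[19, 9, 10] → min 9
[9, 10, 9] → min 9
[10, 9, 25] → min 9
[9, 25, 24] → min 9
[25, 24, 7] → min 7
[24, 7, 1] → min 1
[7, 1, 2] → min 1
[1, 2, 19] → min 1
[2, 19, 5] → min 2
[19, 5, 25] → min 5
[5, 25, 10] → min 5
[25, 10, 25] → min 10
[10, 25, 9] → min 9
Greatest of these is 10.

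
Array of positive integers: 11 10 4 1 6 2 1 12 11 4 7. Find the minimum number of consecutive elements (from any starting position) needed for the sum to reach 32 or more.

4

add 11: running sum 11 < 32
add 10: running sum 21 < 32
add 4: running sum 25 < 32
add 1: running sum 26 < 32
add 6: shortest ending here [11, 10, 4, 1, 6] sum 32, len 5
add 2: shortest ending here [11, 10, 4, 1, 6, 2] sum 34, len 6
add 1: shortest ending here [11, 10, 4, 1, 6, 2, 1] sum 35, len 7
add 12: shortest ending here [10, 4, 1, 6, 2, 1, 12] sum 36, len 7
add 11: shortest ending here [6, 2, 1, 12, 11] sum 32, len 5
add 4: shortest ending here [6, 2, 1, 12, 11, 4] sum 36, len 6
add 7: shortest ending here [12, 11, 4, 7] sum 34, len 4
Shortest qualifying length: 4.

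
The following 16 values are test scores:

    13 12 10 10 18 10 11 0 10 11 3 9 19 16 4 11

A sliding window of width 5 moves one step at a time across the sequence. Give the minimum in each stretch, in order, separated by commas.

10, 10, 10, 0, 0, 0, 0, 0, 3, 3, 3, 4

[13, 12, 10, 10, 18] → min 10
[12, 10, 10, 18, 10] → min 10
[10, 10, 18, 10, 11] → min 10
[10, 18, 10, 11, 0] → min 0
[18, 10, 11, 0, 10] → min 0
[10, 11, 0, 10, 11] → min 0
[11, 0, 10, 11, 3] → min 0
[0, 10, 11, 3, 9] → min 0
[10, 11, 3, 9, 19] → min 3
[11, 3, 9, 19, 16] → min 3
[3, 9, 19, 16, 4] → min 3
[9, 19, 16, 4, 11] → min 4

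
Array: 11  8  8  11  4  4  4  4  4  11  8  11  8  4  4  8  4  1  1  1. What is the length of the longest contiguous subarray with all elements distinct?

3

add 11: [11] len 1
add 8: [11, 8] len 2
add 8 (repeat 8, move left end past it): [8] len 1
add 11: [8, 11] len 2
add 4: [8, 11, 4] len 3
add 4 (repeat 4, move left end past it): [4] len 1
add 4 (repeat 4, move left end past it): [4] len 1
add 4 (repeat 4, move left end past it): [4] len 1
add 4 (repeat 4, move left end past it): [4] len 1
add 11: [4, 11] len 2
add 8: [4, 11, 8] len 3
add 11 (repeat 11, move left end past it): [8, 11] len 2
add 8 (repeat 8, move left end past it): [11, 8] len 2
add 4: [11, 8, 4] len 3
add 4 (repeat 4, move left end past it): [4] len 1
add 8: [4, 8] len 2
add 4 (repeat 4, move left end past it): [8, 4] len 2
add 1: [8, 4, 1] len 3
add 1 (repeat 1, move left end past it): [1] len 1
add 1 (repeat 1, move left end past it): [1] len 1
Longest all-distinct length: 3.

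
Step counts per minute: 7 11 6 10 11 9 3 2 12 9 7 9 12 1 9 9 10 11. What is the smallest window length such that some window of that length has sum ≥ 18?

2

Extend right; whenever the sum reaches 18, record the length and shrink from the left:
add 7: running sum 7 < 18
end 1: [7, 11] sum 18, len 2
end 2: [7, 11, 6] sum 24, len 3
end 3: [11, 6, 10] sum 27, len 3
end 4: [10, 11] sum 21, len 2
end 5: [11, 9] sum 20, len 2
end 6: [11, 9, 3] sum 23, len 3
end 7: [11, 9, 3, 2] sum 25, len 4
end 8: [9, 3, 2, 12] sum 26, len 4
end 9: [12, 9] sum 21, len 2
end 10: [12, 9, 7] sum 28, len 3
end 11: [9, 7, 9] sum 25, len 3
end 12: [9, 12] sum 21, len 2
end 13: [9, 12, 1] sum 22, len 3
end 14: [12, 1, 9] sum 22, len 3
end 15: [9, 9] sum 18, len 2
end 16: [9, 10] sum 19, len 2
end 17: [10, 11] sum 21, len 2
Shortest qualifying length: 2.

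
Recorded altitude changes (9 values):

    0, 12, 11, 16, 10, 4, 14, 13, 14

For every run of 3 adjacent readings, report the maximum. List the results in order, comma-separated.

12, 16, 16, 16, 14, 14, 14

Sliding a size-3 window across the 9 values:
(0, 12, 11) → max 12
(12, 11, 16) → max 16
(11, 16, 10) → max 16
(16, 10, 4) → max 16
(10, 4, 14) → max 14
(4, 14, 13) → max 14
(14, 13, 14) → max 14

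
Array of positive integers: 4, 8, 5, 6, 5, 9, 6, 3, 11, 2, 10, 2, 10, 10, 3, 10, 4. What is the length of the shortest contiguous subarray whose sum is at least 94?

add 4: running sum 4 < 94
add 8: running sum 12 < 94
add 5: running sum 17 < 94
add 6: running sum 23 < 94
add 5: running sum 28 < 94
add 9: running sum 37 < 94
add 6: running sum 43 < 94
add 3: running sum 46 < 94
add 11: running sum 57 < 94
add 2: running sum 59 < 94
add 10: running sum 69 < 94
add 2: running sum 71 < 94
add 10: running sum 81 < 94
add 10: running sum 91 < 94
add 3: shortest ending here [4, 8, 5, 6, 5, 9, 6, 3, 11, 2, 10, 2, 10, 10, 3] sum 94, len 15
add 10: shortest ending here [8, 5, 6, 5, 9, 6, 3, 11, 2, 10, 2, 10, 10, 3, 10] sum 100, len 15
add 4: shortest ending here [5, 6, 5, 9, 6, 3, 11, 2, 10, 2, 10, 10, 3, 10, 4] sum 96, len 15
Shortest qualifying length: 15.

15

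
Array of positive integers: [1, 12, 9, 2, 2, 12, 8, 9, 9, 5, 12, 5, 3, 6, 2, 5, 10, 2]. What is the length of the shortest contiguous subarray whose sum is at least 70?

add 1: running sum 1 < 70
add 12: running sum 13 < 70
add 9: running sum 22 < 70
add 2: running sum 24 < 70
add 2: running sum 26 < 70
add 12: running sum 38 < 70
add 8: running sum 46 < 70
add 9: running sum 55 < 70
add 9: running sum 64 < 70
add 5: running sum 69 < 70
end 10: [12, 9, 2, 2, 12, 8, 9, 9, 5, 12] sum 80, len 10
end 11: [9, 2, 2, 12, 8, 9, 9, 5, 12, 5] sum 73, len 10
end 12: [9, 2, 2, 12, 8, 9, 9, 5, 12, 5, 3] sum 76, len 11
end 13: [2, 12, 8, 9, 9, 5, 12, 5, 3, 6] sum 71, len 10
end 14: [12, 8, 9, 9, 5, 12, 5, 3, 6, 2] sum 71, len 10
end 15: [12, 8, 9, 9, 5, 12, 5, 3, 6, 2, 5] sum 76, len 11
end 16: [8, 9, 9, 5, 12, 5, 3, 6, 2, 5, 10] sum 74, len 11
end 17: [8, 9, 9, 5, 12, 5, 3, 6, 2, 5, 10, 2] sum 76, len 12
Shortest qualifying length: 10.

10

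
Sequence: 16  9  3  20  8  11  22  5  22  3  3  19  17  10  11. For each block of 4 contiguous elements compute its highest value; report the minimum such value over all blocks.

Window maxs for each of the 12 positions:
16 9 3 20 → max 20
9 3 20 8 → max 20
3 20 8 11 → max 20
20 8 11 22 → max 22
8 11 22 5 → max 22
11 22 5 22 → max 22
22 5 22 3 → max 22
5 22 3 3 → max 22
22 3 3 19 → max 22
3 3 19 17 → max 19
3 19 17 10 → max 19
19 17 10 11 → max 19
Minimum of these is 19.

19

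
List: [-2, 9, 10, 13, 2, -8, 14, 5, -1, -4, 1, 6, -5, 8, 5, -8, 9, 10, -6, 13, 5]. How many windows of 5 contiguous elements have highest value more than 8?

-2 9 10 13 2 → max 13  > 8 ✓
9 10 13 2 -8 → max 13  > 8 ✓
10 13 2 -8 14 → max 14  > 8 ✓
13 2 -8 14 5 → max 14  > 8 ✓
2 -8 14 5 -1 → max 14  > 8 ✓
-8 14 5 -1 -4 → max 14  > 8 ✓
14 5 -1 -4 1 → max 14  > 8 ✓
5 -1 -4 1 6 → max 6
-1 -4 1 6 -5 → max 6
-4 1 6 -5 8 → max 8
1 6 -5 8 5 → max 8
6 -5 8 5 -8 → max 8
-5 8 5 -8 9 → max 9  > 8 ✓
8 5 -8 9 10 → max 10  > 8 ✓
5 -8 9 10 -6 → max 10  > 8 ✓
-8 9 10 -6 13 → max 13  > 8 ✓
9 10 -6 13 5 → max 13  > 8 ✓
12 windows satisfy the condition.

12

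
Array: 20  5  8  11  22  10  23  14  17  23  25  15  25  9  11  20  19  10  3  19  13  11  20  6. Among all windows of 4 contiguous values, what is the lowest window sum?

Window sums for each of the 21 positions:
[20, 5, 8, 11] → sum 44
[5, 8, 11, 22] → sum 46
[8, 11, 22, 10] → sum 51
[11, 22, 10, 23] → sum 66
[22, 10, 23, 14] → sum 69
[10, 23, 14, 17] → sum 64
[23, 14, 17, 23] → sum 77
[14, 17, 23, 25] → sum 79
[17, 23, 25, 15] → sum 80
[23, 25, 15, 25] → sum 88
[25, 15, 25, 9] → sum 74
[15, 25, 9, 11] → sum 60
[25, 9, 11, 20] → sum 65
[9, 11, 20, 19] → sum 59
[11, 20, 19, 10] → sum 60
[20, 19, 10, 3] → sum 52
[19, 10, 3, 19] → sum 51
[10, 3, 19, 13] → sum 45
[3, 19, 13, 11] → sum 46
[19, 13, 11, 20] → sum 63
[13, 11, 20, 6] → sum 50
Lowest of these is 44.

44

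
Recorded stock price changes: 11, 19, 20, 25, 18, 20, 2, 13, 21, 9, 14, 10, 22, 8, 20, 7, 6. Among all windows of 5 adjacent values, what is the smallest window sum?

(11, 19, 20, 25, 18) → sum 93
(19, 20, 25, 18, 20) → sum 102
(20, 25, 18, 20, 2) → sum 85
(25, 18, 20, 2, 13) → sum 78
(18, 20, 2, 13, 21) → sum 74
(20, 2, 13, 21, 9) → sum 65
(2, 13, 21, 9, 14) → sum 59
(13, 21, 9, 14, 10) → sum 67
(21, 9, 14, 10, 22) → sum 76
(9, 14, 10, 22, 8) → sum 63
(14, 10, 22, 8, 20) → sum 74
(10, 22, 8, 20, 7) → sum 67
(22, 8, 20, 7, 6) → sum 63
Smallest of these is 59.

59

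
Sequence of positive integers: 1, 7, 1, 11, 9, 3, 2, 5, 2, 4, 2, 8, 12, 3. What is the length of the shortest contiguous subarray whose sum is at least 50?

10

add 1: running sum 1 < 50
add 7: running sum 8 < 50
add 1: running sum 9 < 50
add 11: running sum 20 < 50
add 9: running sum 29 < 50
add 3: running sum 32 < 50
add 2: running sum 34 < 50
add 5: running sum 39 < 50
add 2: running sum 41 < 50
add 4: running sum 45 < 50
add 2: running sum 47 < 50
add 8: shortest ending here [7, 1, 11, 9, 3, 2, 5, 2, 4, 2, 8] sum 54, len 11
add 12: shortest ending here [11, 9, 3, 2, 5, 2, 4, 2, 8, 12] sum 58, len 10
add 3: shortest ending here [9, 3, 2, 5, 2, 4, 2, 8, 12, 3] sum 50, len 10
Shortest qualifying length: 10.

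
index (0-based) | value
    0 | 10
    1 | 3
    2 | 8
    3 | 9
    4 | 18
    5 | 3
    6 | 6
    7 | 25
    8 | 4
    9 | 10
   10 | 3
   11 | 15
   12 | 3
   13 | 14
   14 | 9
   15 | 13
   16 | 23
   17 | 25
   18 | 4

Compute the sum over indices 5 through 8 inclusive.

Elements at indices 5..8: 3, 6, 25, 4
sum(3, 6, 25, 4) = 38

38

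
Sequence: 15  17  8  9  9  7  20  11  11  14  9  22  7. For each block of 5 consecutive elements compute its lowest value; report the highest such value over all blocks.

9

[15, 17, 8, 9, 9] → min 8
[17, 8, 9, 9, 7] → min 7
[8, 9, 9, 7, 20] → min 7
[9, 9, 7, 20, 11] → min 7
[9, 7, 20, 11, 11] → min 7
[7, 20, 11, 11, 14] → min 7
[20, 11, 11, 14, 9] → min 9
[11, 11, 14, 9, 22] → min 9
[11, 14, 9, 22, 7] → min 7
Highest of these is 9.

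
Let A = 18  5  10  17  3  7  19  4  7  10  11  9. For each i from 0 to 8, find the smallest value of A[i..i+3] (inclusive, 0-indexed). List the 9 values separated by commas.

18 5 10 17 → min 5
5 10 17 3 → min 3
10 17 3 7 → min 3
17 3 7 19 → min 3
3 7 19 4 → min 3
7 19 4 7 → min 4
19 4 7 10 → min 4
4 7 10 11 → min 4
7 10 11 9 → min 7

5, 3, 3, 3, 3, 4, 4, 4, 7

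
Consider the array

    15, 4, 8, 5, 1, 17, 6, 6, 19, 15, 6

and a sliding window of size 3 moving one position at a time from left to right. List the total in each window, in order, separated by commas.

Sliding a size-3 window across the 11 values:
15 4 8 → sum 27
4 8 5 → sum 17
8 5 1 → sum 14
5 1 17 → sum 23
1 17 6 → sum 24
17 6 6 → sum 29
6 6 19 → sum 31
6 19 15 → sum 40
19 15 6 → sum 40

27, 17, 14, 23, 24, 29, 31, 40, 40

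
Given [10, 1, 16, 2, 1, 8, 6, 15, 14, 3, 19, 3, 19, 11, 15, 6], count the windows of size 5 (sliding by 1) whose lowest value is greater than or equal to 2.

10 1 16 2 1 → min 1
1 16 2 1 8 → min 1
16 2 1 8 6 → min 1
2 1 8 6 15 → min 1
1 8 6 15 14 → min 1
8 6 15 14 3 → min 3  ≥ 2 ✓
6 15 14 3 19 → min 3  ≥ 2 ✓
15 14 3 19 3 → min 3  ≥ 2 ✓
14 3 19 3 19 → min 3  ≥ 2 ✓
3 19 3 19 11 → min 3  ≥ 2 ✓
19 3 19 11 15 → min 3  ≥ 2 ✓
3 19 11 15 6 → min 3  ≥ 2 ✓
7 windows satisfy the condition.

7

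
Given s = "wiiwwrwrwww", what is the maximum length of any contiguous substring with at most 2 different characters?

8

add w: window [w] (1 distinct), len 1
add i: window [w, i] (2 distinct), len 2
add i: window [w, i, i] (2 distinct), len 3
add w: window [w, i, i, w] (2 distinct), len 4
add w: window [w, i, i, w, w] (2 distinct), len 5
add r: window [w, w, r] (2 distinct), len 3
add w: window [w, w, r, w] (2 distinct), len 4
add r: window [w, w, r, w, r] (2 distinct), len 5
add w: window [w, w, r, w, r, w] (2 distinct), len 6
add w: window [w, w, r, w, r, w, w] (2 distinct), len 7
add w: window [w, w, r, w, r, w, w, w] (2 distinct), len 8
Longest length with ≤2 distinct: 8.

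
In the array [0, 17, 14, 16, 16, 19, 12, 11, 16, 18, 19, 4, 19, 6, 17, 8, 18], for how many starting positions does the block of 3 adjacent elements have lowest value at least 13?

(0, 17, 14) → min 0
(17, 14, 16) → min 14  ≥ 13 ✓
(14, 16, 16) → min 14  ≥ 13 ✓
(16, 16, 19) → min 16  ≥ 13 ✓
(16, 19, 12) → min 12
(19, 12, 11) → min 11
(12, 11, 16) → min 11
(11, 16, 18) → min 11
(16, 18, 19) → min 16  ≥ 13 ✓
(18, 19, 4) → min 4
(19, 4, 19) → min 4
(4, 19, 6) → min 4
(19, 6, 17) → min 6
(6, 17, 8) → min 6
(17, 8, 18) → min 8
4 windows satisfy the condition.

4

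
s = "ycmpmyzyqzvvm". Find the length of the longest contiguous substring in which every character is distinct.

[y] len 1
[y, c] len 2
[y, c, m] len 3
[y, c, m, p] len 4
[p, m] len 2
[p, m, y] len 3
[p, m, y, z] len 4
[z, y] len 2
[z, y, q] len 3
[y, q, z] len 3
[y, q, z, v] len 4
[v] len 1
[v, m] len 2
Longest all-distinct length: 4.

4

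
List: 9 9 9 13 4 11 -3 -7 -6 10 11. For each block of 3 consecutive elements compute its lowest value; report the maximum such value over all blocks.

9 9 9 → min 9
9 9 13 → min 9
9 13 4 → min 4
13 4 11 → min 4
4 11 -3 → min -3
11 -3 -7 → min -7
-3 -7 -6 → min -7
-7 -6 10 → min -7
-6 10 11 → min -6
Maximum of these is 9.

9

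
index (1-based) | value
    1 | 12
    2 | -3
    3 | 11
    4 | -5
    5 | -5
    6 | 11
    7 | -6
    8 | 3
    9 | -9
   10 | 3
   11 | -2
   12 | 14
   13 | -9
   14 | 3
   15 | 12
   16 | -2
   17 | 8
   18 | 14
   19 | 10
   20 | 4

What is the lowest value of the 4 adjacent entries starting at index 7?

Elements at indices 7..10: -6, 3, -9, 3
min(-6, 3, -9, 3) = -9

-9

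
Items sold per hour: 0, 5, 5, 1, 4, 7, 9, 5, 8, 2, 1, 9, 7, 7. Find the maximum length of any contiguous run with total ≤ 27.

Extend to the right; shrink from the left whenever the sum exceeds 27:
add 0: [0] sum 0, len 1
add 5: [0, 5] sum 5, len 2
add 5: [0, 5, 5] sum 10, len 3
add 1: [0, 5, 5, 1] sum 11, len 4
add 4: [0, 5, 5, 1, 4] sum 15, len 5
add 7: [0, 5, 5, 1, 4, 7] sum 22, len 6
add 9: [5, 1, 4, 7, 9] sum 26, len 5
add 5: [1, 4, 7, 9, 5] sum 26, len 5
add 8: [9, 5, 8] sum 22, len 3
add 2: [9, 5, 8, 2] sum 24, len 4
add 1: [9, 5, 8, 2, 1] sum 25, len 5
add 9: [5, 8, 2, 1, 9] sum 25, len 5
add 7: [8, 2, 1, 9, 7] sum 27, len 5
add 7: [2, 1, 9, 7, 7] sum 26, len 5
Longest length seen: 6.

6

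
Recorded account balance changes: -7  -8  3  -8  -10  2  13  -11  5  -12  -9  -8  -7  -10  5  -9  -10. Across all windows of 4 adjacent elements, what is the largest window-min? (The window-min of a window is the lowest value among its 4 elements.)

[-7, -8, 3, -8] → min -8
[-8, 3, -8, -10] → min -10
[3, -8, -10, 2] → min -10
[-8, -10, 2, 13] → min -10
[-10, 2, 13, -11] → min -11
[2, 13, -11, 5] → min -11
[13, -11, 5, -12] → min -12
[-11, 5, -12, -9] → min -12
[5, -12, -9, -8] → min -12
[-12, -9, -8, -7] → min -12
[-9, -8, -7, -10] → min -10
[-8, -7, -10, 5] → min -10
[-7, -10, 5, -9] → min -10
[-10, 5, -9, -10] → min -10
Largest of these is -8.

-8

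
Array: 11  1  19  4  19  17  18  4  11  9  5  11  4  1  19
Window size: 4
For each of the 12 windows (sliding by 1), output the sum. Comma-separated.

35, 43, 59, 58, 58, 50, 42, 29, 36, 29, 21, 35

Sliding a size-4 window across the 15 values:
[11, 1, 19, 4] → sum 35
[1, 19, 4, 19] → sum 43
[19, 4, 19, 17] → sum 59
[4, 19, 17, 18] → sum 58
[19, 17, 18, 4] → sum 58
[17, 18, 4, 11] → sum 50
[18, 4, 11, 9] → sum 42
[4, 11, 9, 5] → sum 29
[11, 9, 5, 11] → sum 36
[9, 5, 11, 4] → sum 29
[5, 11, 4, 1] → sum 21
[11, 4, 1, 19] → sum 35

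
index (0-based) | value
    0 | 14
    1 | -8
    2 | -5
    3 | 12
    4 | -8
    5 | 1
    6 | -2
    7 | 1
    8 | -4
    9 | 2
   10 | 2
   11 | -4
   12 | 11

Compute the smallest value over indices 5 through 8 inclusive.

-4

Elements at indices 5..8: 1, -2, 1, -4
min(1, -2, 1, -4) = -4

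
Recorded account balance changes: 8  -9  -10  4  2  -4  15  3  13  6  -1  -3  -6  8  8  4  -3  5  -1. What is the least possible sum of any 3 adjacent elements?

[8, -9, -10] → sum -11
[-9, -10, 4] → sum -15
[-10, 4, 2] → sum -4
[4, 2, -4] → sum 2
[2, -4, 15] → sum 13
[-4, 15, 3] → sum 14
[15, 3, 13] → sum 31
[3, 13, 6] → sum 22
[13, 6, -1] → sum 18
[6, -1, -3] → sum 2
[-1, -3, -6] → sum -10
[-3, -6, 8] → sum -1
[-6, 8, 8] → sum 10
[8, 8, 4] → sum 20
[8, 4, -3] → sum 9
[4, -3, 5] → sum 6
[-3, 5, -1] → sum 1
Least of these is -15.

-15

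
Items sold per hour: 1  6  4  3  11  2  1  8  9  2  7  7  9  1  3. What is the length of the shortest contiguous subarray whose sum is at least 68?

12

add 1: running sum 1 < 68
add 6: running sum 7 < 68
add 4: running sum 11 < 68
add 3: running sum 14 < 68
add 11: running sum 25 < 68
add 2: running sum 27 < 68
add 1: running sum 28 < 68
add 8: running sum 36 < 68
add 9: running sum 45 < 68
add 2: running sum 47 < 68
add 7: running sum 54 < 68
add 7: running sum 61 < 68
add 9: shortest ending here [6, 4, 3, 11, 2, 1, 8, 9, 2, 7, 7, 9] sum 69, len 12
add 1: shortest ending here [6, 4, 3, 11, 2, 1, 8, 9, 2, 7, 7, 9, 1] sum 70, len 13
add 3: shortest ending here [6, 4, 3, 11, 2, 1, 8, 9, 2, 7, 7, 9, 1, 3] sum 73, len 14
Shortest qualifying length: 12.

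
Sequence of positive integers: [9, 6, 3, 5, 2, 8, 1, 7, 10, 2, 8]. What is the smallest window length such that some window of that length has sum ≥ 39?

8

add 9: running sum 9 < 39
add 6: running sum 15 < 39
add 3: running sum 18 < 39
add 5: running sum 23 < 39
add 2: running sum 25 < 39
add 8: running sum 33 < 39
add 1: running sum 34 < 39
end 7: [9, 6, 3, 5, 2, 8, 1, 7] sum 41, len 8
end 8: [6, 3, 5, 2, 8, 1, 7, 10] sum 42, len 8
end 9: [6, 3, 5, 2, 8, 1, 7, 10, 2] sum 44, len 9
end 10: [5, 2, 8, 1, 7, 10, 2, 8] sum 43, len 8
Shortest qualifying length: 8.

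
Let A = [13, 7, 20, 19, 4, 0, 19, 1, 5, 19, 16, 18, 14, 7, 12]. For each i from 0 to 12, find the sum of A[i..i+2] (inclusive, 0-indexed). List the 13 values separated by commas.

40, 46, 43, 23, 23, 20, 25, 25, 40, 53, 48, 39, 33

Sliding a size-3 window across the 15 values:
[13, 7, 20] → sum 40
[7, 20, 19] → sum 46
[20, 19, 4] → sum 43
[19, 4, 0] → sum 23
[4, 0, 19] → sum 23
[0, 19, 1] → sum 20
[19, 1, 5] → sum 25
[1, 5, 19] → sum 25
[5, 19, 16] → sum 40
[19, 16, 18] → sum 53
[16, 18, 14] → sum 48
[18, 14, 7] → sum 39
[14, 7, 12] → sum 33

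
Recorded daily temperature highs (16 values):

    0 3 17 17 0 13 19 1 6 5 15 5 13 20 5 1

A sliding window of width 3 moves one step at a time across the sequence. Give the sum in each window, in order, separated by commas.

20, 37, 34, 30, 32, 33, 26, 12, 26, 25, 33, 38, 38, 26

Sliding a size-3 window across the 16 values:
(0, 3, 17) → sum 20
(3, 17, 17) → sum 37
(17, 17, 0) → sum 34
(17, 0, 13) → sum 30
(0, 13, 19) → sum 32
(13, 19, 1) → sum 33
(19, 1, 6) → sum 26
(1, 6, 5) → sum 12
(6, 5, 15) → sum 26
(5, 15, 5) → sum 25
(15, 5, 13) → sum 33
(5, 13, 20) → sum 38
(13, 20, 5) → sum 38
(20, 5, 1) → sum 26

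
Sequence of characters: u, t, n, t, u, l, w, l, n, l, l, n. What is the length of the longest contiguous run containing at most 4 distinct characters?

8

add u: window [u] (1 distinct), len 1
add t: window [u, t] (2 distinct), len 2
add n: window [u, t, n] (3 distinct), len 3
add t: window [u, t, n, t] (3 distinct), len 4
add u: window [u, t, n, t, u] (3 distinct), len 5
add l: window [u, t, n, t, u, l] (4 distinct), len 6
add w: window [t, u, l, w] (4 distinct), len 4
add l: window [t, u, l, w, l] (4 distinct), len 5
add n: window [u, l, w, l, n] (4 distinct), len 5
add l: window [u, l, w, l, n, l] (4 distinct), len 6
add l: window [u, l, w, l, n, l, l] (4 distinct), len 7
add n: window [u, l, w, l, n, l, l, n] (4 distinct), len 8
Longest length with ≤4 distinct: 8.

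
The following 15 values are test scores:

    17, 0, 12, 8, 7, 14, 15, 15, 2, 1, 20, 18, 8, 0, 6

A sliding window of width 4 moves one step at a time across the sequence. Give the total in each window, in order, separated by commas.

37, 27, 41, 44, 51, 46, 33, 38, 41, 47, 46, 32

[17, 0, 12, 8] → sum 37
[0, 12, 8, 7] → sum 27
[12, 8, 7, 14] → sum 41
[8, 7, 14, 15] → sum 44
[7, 14, 15, 15] → sum 51
[14, 15, 15, 2] → sum 46
[15, 15, 2, 1] → sum 33
[15, 2, 1, 20] → sum 38
[2, 1, 20, 18] → sum 41
[1, 20, 18, 8] → sum 47
[20, 18, 8, 0] → sum 46
[18, 8, 0, 6] → sum 32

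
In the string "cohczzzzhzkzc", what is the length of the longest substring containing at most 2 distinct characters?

6

[c] 1 distinct, len 1
[c, o] 2 distinct, len 2
[o, h] 2 distinct, len 2
[h, c] 2 distinct, len 2
[c, z] 2 distinct, len 2
[c, z, z] 2 distinct, len 3
[c, z, z, z] 2 distinct, len 4
[c, z, z, z, z] 2 distinct, len 5
[z, z, z, z, h] 2 distinct, len 5
[z, z, z, z, h, z] 2 distinct, len 6
[z, k] 2 distinct, len 2
[z, k, z] 2 distinct, len 3
[z, c] 2 distinct, len 2
Longest length with ≤2 distinct: 6.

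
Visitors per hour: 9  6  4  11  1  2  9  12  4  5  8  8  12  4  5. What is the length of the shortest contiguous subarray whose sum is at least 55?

add 9: running sum 9 < 55
add 6: running sum 15 < 55
add 4: running sum 19 < 55
add 11: running sum 30 < 55
add 1: running sum 31 < 55
add 2: running sum 33 < 55
add 9: running sum 42 < 55
add 12: running sum 54 < 55
add 4: shortest ending here [9, 6, 4, 11, 1, 2, 9, 12, 4] sum 58, len 9
add 5: shortest ending here [9, 6, 4, 11, 1, 2, 9, 12, 4, 5] sum 63, len 10
add 8: shortest ending here [4, 11, 1, 2, 9, 12, 4, 5, 8] sum 56, len 9
add 8: shortest ending here [11, 1, 2, 9, 12, 4, 5, 8, 8] sum 60, len 9
add 12: shortest ending here [9, 12, 4, 5, 8, 8, 12] sum 58, len 7
add 4: shortest ending here [9, 12, 4, 5, 8, 8, 12, 4] sum 62, len 8
add 5: shortest ending here [12, 4, 5, 8, 8, 12, 4, 5] sum 58, len 8
Shortest qualifying length: 7.

7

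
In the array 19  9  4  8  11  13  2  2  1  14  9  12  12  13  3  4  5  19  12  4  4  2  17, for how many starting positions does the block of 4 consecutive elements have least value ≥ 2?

[19, 9, 4, 8] → min 4  ≥ 2 ✓
[9, 4, 8, 11] → min 4  ≥ 2 ✓
[4, 8, 11, 13] → min 4  ≥ 2 ✓
[8, 11, 13, 2] → min 2  ≥ 2 ✓
[11, 13, 2, 2] → min 2  ≥ 2 ✓
[13, 2, 2, 1] → min 1
[2, 2, 1, 14] → min 1
[2, 1, 14, 9] → min 1
[1, 14, 9, 12] → min 1
[14, 9, 12, 12] → min 9  ≥ 2 ✓
[9, 12, 12, 13] → min 9  ≥ 2 ✓
[12, 12, 13, 3] → min 3  ≥ 2 ✓
[12, 13, 3, 4] → min 3  ≥ 2 ✓
[13, 3, 4, 5] → min 3  ≥ 2 ✓
[3, 4, 5, 19] → min 3  ≥ 2 ✓
[4, 5, 19, 12] → min 4  ≥ 2 ✓
[5, 19, 12, 4] → min 4  ≥ 2 ✓
[19, 12, 4, 4] → min 4  ≥ 2 ✓
[12, 4, 4, 2] → min 2  ≥ 2 ✓
[4, 4, 2, 17] → min 2  ≥ 2 ✓
16 windows satisfy the condition.

16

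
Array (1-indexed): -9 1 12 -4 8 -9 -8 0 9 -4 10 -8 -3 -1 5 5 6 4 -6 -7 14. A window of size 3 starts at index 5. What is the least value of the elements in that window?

-9

Elements at indices 5..7: 8, -9, -8
min(8, -9, -8) = -9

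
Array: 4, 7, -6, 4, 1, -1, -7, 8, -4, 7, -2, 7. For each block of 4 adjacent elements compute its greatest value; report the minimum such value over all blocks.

[4, 7, -6, 4] → max 7
[7, -6, 4, 1] → max 7
[-6, 4, 1, -1] → max 4
[4, 1, -1, -7] → max 4
[1, -1, -7, 8] → max 8
[-1, -7, 8, -4] → max 8
[-7, 8, -4, 7] → max 8
[8, -4, 7, -2] → max 8
[-4, 7, -2, 7] → max 7
Minimum of these is 4.

4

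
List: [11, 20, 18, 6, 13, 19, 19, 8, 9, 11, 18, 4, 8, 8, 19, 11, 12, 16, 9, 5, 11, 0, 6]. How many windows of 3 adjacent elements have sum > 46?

[11, 20, 18] → sum 49  > 46 ✓
[20, 18, 6] → sum 44
[18, 6, 13] → sum 37
[6, 13, 19] → sum 38
[13, 19, 19] → sum 51  > 46 ✓
[19, 19, 8] → sum 46
[19, 8, 9] → sum 36
[8, 9, 11] → sum 28
[9, 11, 18] → sum 38
[11, 18, 4] → sum 33
[18, 4, 8] → sum 30
[4, 8, 8] → sum 20
[8, 8, 19] → sum 35
[8, 19, 11] → sum 38
[19, 11, 12] → sum 42
[11, 12, 16] → sum 39
[12, 16, 9] → sum 37
[16, 9, 5] → sum 30
[9, 5, 11] → sum 25
[5, 11, 0] → sum 16
[11, 0, 6] → sum 17
2 windows satisfy the condition.

2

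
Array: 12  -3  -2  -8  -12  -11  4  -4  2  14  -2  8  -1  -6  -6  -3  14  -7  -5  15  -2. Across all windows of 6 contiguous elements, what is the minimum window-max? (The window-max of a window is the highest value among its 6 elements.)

4

[12, -3, -2, -8, -12, -11] → max 12
[-3, -2, -8, -12, -11, 4] → max 4
[-2, -8, -12, -11, 4, -4] → max 4
[-8, -12, -11, 4, -4, 2] → max 4
[-12, -11, 4, -4, 2, 14] → max 14
[-11, 4, -4, 2, 14, -2] → max 14
[4, -4, 2, 14, -2, 8] → max 14
[-4, 2, 14, -2, 8, -1] → max 14
[2, 14, -2, 8, -1, -6] → max 14
[14, -2, 8, -1, -6, -6] → max 14
[-2, 8, -1, -6, -6, -3] → max 8
[8, -1, -6, -6, -3, 14] → max 14
[-1, -6, -6, -3, 14, -7] → max 14
[-6, -6, -3, 14, -7, -5] → max 14
[-6, -3, 14, -7, -5, 15] → max 15
[-3, 14, -7, -5, 15, -2] → max 15
Minimum of these is 4.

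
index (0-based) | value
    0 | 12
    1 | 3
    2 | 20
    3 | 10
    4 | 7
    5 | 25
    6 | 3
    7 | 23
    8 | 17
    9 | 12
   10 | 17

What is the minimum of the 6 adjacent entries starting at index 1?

3

Elements at indices 1..6: 3, 20, 10, 7, 25, 3
min(3, 20, 10, 7, 25, 3) = 3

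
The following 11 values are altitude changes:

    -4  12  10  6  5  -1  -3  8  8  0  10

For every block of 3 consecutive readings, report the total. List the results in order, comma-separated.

18, 28, 21, 10, 1, 4, 13, 16, 18

(-4, 12, 10) → sum 18
(12, 10, 6) → sum 28
(10, 6, 5) → sum 21
(6, 5, -1) → sum 10
(5, -1, -3) → sum 1
(-1, -3, 8) → sum 4
(-3, 8, 8) → sum 13
(8, 8, 0) → sum 16
(8, 0, 10) → sum 18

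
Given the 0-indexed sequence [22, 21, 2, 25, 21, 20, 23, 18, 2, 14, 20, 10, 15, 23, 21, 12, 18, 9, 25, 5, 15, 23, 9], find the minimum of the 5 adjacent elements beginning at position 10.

10

Elements at indices 10..14: 20, 10, 15, 23, 21
min(20, 10, 15, 23, 21) = 10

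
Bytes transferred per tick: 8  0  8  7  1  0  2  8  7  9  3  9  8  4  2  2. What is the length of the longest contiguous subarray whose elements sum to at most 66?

Extend to the right; shrink from the left whenever the sum exceeds 66:
add 8: [8] sum 8, len 1
add 0: [8, 0] sum 8, len 2
add 8: [8, 0, 8] sum 16, len 3
add 7: [8, 0, 8, 7] sum 23, len 4
add 1: [8, 0, 8, 7, 1] sum 24, len 5
add 0: [8, 0, 8, 7, 1, 0] sum 24, len 6
add 2: [8, 0, 8, 7, 1, 0, 2] sum 26, len 7
add 8: [8, 0, 8, 7, 1, 0, 2, 8] sum 34, len 8
add 7: [8, 0, 8, 7, 1, 0, 2, 8, 7] sum 41, len 9
add 9: [8, 0, 8, 7, 1, 0, 2, 8, 7, 9] sum 50, len 10
add 3: [8, 0, 8, 7, 1, 0, 2, 8, 7, 9, 3] sum 53, len 11
add 9: [8, 0, 8, 7, 1, 0, 2, 8, 7, 9, 3, 9] sum 62, len 12
add 8: [0, 8, 7, 1, 0, 2, 8, 7, 9, 3, 9, 8] sum 62, len 12
add 4: [0, 8, 7, 1, 0, 2, 8, 7, 9, 3, 9, 8, 4] sum 66, len 13
add 2: [7, 1, 0, 2, 8, 7, 9, 3, 9, 8, 4, 2] sum 60, len 12
add 2: [7, 1, 0, 2, 8, 7, 9, 3, 9, 8, 4, 2, 2] sum 62, len 13
Longest length seen: 13.

13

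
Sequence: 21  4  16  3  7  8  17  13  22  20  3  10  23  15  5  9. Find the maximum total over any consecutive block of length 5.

80

[21, 4, 16, 3, 7] → sum 51
[4, 16, 3, 7, 8] → sum 38
[16, 3, 7, 8, 17] → sum 51
[3, 7, 8, 17, 13] → sum 48
[7, 8, 17, 13, 22] → sum 67
[8, 17, 13, 22, 20] → sum 80
[17, 13, 22, 20, 3] → sum 75
[13, 22, 20, 3, 10] → sum 68
[22, 20, 3, 10, 23] → sum 78
[20, 3, 10, 23, 15] → sum 71
[3, 10, 23, 15, 5] → sum 56
[10, 23, 15, 5, 9] → sum 62
Maximum of these is 80.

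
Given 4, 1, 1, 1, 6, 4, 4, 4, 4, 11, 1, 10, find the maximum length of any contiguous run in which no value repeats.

4

[4] len 1
[4, 1] len 2
[1] len 1
[1] len 1
[1, 6] len 2
[1, 6, 4] len 3
[4] len 1
[4] len 1
[4] len 1
[4, 11] len 2
[4, 11, 1] len 3
[4, 11, 1, 10] len 4
Longest all-distinct length: 4.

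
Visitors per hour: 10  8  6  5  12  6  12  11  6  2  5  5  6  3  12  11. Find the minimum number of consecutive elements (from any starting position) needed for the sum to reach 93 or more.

13

add 10: running sum 10 < 93
add 8: running sum 18 < 93
add 6: running sum 24 < 93
add 5: running sum 29 < 93
add 12: running sum 41 < 93
add 6: running sum 47 < 93
add 12: running sum 59 < 93
add 11: running sum 70 < 93
add 6: running sum 76 < 93
add 2: running sum 78 < 93
add 5: running sum 83 < 93
add 5: running sum 88 < 93
end 12: [10, 8, 6, 5, 12, 6, 12, 11, 6, 2, 5, 5, 6] sum 94, len 13
end 13: [10, 8, 6, 5, 12, 6, 12, 11, 6, 2, 5, 5, 6, 3] sum 97, len 14
end 14: [8, 6, 5, 12, 6, 12, 11, 6, 2, 5, 5, 6, 3, 12] sum 99, len 14
end 15: [5, 12, 6, 12, 11, 6, 2, 5, 5, 6, 3, 12, 11] sum 96, len 13
Shortest qualifying length: 13.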